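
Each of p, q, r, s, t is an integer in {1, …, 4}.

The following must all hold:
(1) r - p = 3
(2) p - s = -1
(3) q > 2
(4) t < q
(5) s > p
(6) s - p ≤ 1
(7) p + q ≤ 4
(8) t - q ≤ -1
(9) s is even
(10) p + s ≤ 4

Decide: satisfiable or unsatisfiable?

Try p = 1, q = 3, r = 4, s = 2, t = 1.
Check constraint 1: r - p = 3; constraint 2: p - s = -1; constraint 6: s - p = 1. The remaining constraints are straightforward to verify.

Satisfiable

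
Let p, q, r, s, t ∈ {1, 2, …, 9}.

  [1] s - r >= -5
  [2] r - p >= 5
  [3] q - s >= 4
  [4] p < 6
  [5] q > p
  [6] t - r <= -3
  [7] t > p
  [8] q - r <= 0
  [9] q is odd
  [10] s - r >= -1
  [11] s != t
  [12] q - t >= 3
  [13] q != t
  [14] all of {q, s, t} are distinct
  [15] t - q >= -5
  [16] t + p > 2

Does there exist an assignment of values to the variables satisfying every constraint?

Constraints 3, 6, 10, and 15 give s − r ≥ -1, r − t ≥ 3, t − q ≥ -5, q − s ≥ 4.
Adding all 4 inequalities: the left sides telescope to 0, and the right sides sum to (-1) + 3 + (-5) + 4 = 1. So 0 ≥ 1, which is false.

Unsatisfiable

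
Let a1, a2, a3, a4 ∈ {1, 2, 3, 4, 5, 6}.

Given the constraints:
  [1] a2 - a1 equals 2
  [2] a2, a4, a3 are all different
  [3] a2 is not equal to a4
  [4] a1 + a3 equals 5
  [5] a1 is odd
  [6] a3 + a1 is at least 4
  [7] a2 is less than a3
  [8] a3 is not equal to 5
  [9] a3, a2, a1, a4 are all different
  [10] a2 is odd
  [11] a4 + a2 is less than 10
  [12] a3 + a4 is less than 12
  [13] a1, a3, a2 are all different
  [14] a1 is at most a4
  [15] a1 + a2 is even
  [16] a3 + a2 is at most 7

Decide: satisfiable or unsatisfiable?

Satisfiable

Try a1 = 1, a2 = 3, a3 = 4, a4 = 5.
Check constraint 1: a2 - a1 = 2; constraint 4: a1 + a3 = 5; constraint 6: a3 + a1 = 5. The remaining constraints are straightforward to verify.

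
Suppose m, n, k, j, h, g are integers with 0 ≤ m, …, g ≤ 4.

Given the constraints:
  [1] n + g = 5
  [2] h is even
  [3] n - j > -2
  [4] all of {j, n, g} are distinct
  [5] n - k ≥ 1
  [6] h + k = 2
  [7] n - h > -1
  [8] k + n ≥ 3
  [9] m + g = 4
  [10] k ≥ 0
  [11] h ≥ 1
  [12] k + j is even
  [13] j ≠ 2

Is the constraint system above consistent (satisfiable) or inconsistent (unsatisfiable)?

Satisfiable

Setting (m, n, k, j, h, g) = (2, 3, 0, 4, 2, 2) satisfies everything: constraint 1: n + g = 5; constraint 3: n - j = -1; constraint 5: n - k = 3, and the others follow.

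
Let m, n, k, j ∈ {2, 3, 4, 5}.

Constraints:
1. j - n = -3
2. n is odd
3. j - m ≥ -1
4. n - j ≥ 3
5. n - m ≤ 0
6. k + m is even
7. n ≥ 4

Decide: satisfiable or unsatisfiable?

Constraints 3, 4, and 5 give j − m ≥ -1, m − n ≥ 0, n − j ≥ 3.
Adding all 3 inequalities: the left sides telescope to 0, and the right sides sum to (-1) + 0 + 3 = 2. So 0 ≥ 2, which is false.

Unsatisfiable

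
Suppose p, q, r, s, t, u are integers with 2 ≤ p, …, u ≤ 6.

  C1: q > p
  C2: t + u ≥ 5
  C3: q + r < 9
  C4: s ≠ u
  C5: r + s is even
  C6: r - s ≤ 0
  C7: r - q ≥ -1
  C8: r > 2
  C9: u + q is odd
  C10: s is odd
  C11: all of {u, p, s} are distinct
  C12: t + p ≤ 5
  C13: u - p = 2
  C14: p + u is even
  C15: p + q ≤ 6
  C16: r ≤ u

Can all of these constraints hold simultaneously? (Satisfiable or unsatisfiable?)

Setting (p, q, r, s, t, u) = (2, 3, 3, 3, 2, 4) satisfies everything: constraint 2: t + u = 6; constraint 3: q + r = 6; constraint 6: r - s = 0, and the others follow.

Satisfiable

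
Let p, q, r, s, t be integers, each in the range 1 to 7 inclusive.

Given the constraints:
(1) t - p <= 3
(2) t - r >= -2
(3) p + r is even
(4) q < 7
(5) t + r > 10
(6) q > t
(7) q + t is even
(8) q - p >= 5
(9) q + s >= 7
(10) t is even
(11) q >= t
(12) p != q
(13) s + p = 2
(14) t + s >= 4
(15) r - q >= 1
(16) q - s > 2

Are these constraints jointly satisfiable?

Constraints 1, 2, 8, and 15 give r − q ≥ 1, q − p ≥ 5, p − t ≥ -3, t − r ≥ -2.
Adding all 4 inequalities: the left sides telescope to 0, and the right sides sum to 1 + 5 + (-3) + (-2) = 1. So 0 ≥ 1, which is false.

Unsatisfiable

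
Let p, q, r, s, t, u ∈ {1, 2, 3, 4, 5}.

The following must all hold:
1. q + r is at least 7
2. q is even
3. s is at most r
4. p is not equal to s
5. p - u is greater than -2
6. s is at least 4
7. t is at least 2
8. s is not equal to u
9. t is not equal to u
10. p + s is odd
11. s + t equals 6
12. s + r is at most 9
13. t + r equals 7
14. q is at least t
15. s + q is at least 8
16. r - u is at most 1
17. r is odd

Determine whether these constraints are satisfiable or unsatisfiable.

Satisfiable

Take p = 5, q = 4, r = 5, s = 4, t = 2, u = 5. Then constraint 1: q + r = 9; constraint 5: p - u = 0; constraint 11: s + t = 6, and every other listed constraint is also met.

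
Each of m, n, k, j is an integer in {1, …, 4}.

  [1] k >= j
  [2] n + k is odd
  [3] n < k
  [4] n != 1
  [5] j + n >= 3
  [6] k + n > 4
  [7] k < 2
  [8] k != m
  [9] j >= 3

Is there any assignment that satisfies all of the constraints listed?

Unsatisfiable

From constraints 1 and 9: k ≥ j and j ≥ 3, so k ≥ 3. From constraint 7: k ≤ 1. But 1 < 3, so no value of k works.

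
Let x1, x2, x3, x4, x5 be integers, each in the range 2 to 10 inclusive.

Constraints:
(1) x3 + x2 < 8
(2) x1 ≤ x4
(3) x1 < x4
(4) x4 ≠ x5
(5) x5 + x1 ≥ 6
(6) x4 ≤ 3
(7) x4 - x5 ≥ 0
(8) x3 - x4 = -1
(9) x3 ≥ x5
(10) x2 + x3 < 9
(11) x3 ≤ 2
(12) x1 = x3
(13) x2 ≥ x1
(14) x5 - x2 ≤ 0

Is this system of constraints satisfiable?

From constraints 9 and 11: x5 ≤ x3 ≤ 2. From constraints 2 and 6: x1 ≤ x4 ≤ 3. Hence x5 + x1 ≤ 5. But constraint 5 requires x5 + x1 ≥ 6, and 6 > 5. Contradiction.

Unsatisfiable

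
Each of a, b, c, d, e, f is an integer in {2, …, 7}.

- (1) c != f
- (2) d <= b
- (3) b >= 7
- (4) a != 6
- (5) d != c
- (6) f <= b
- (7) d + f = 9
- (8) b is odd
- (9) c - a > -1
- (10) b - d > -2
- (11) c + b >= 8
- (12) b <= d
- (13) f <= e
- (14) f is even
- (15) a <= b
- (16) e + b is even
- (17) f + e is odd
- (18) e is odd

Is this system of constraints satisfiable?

Satisfiable

One satisfying assignment is a = 2, b = 7, c = 4, d = 7, e = 3, f = 2.
For the less obvious constraints — constraint 7: d + f = 9; constraint 9: c - a = 2; constraint 10: b - d = 0 — and the others hold by inspection.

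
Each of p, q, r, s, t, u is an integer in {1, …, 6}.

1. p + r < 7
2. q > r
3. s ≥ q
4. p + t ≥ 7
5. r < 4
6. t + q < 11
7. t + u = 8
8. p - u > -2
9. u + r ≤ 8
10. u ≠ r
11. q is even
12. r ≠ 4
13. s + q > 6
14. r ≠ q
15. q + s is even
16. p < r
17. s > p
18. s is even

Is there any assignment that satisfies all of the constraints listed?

Satisfiable

Take p = 2, q = 4, r = 3, s = 4, t = 6, u = 2. Then constraint 1: p + r = 5; constraint 4: p + t = 8; constraint 6: t + q = 10, and every other listed constraint is also met.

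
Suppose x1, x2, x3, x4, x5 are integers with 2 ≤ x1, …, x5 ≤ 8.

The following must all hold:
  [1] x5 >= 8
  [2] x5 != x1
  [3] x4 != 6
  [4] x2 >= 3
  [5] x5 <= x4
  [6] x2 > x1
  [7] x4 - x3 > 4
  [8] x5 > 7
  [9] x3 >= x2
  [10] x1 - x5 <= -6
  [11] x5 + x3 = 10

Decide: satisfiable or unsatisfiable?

Unsatisfiable

From constraint 1: x5 ≥ 8. From constraints 4 and 9: x3 ≥ x2 ≥ 3. Hence x5 + x3 ≥ 11. But constraint 11 requires x5 + x3 = 10, and 10 < 11. Contradiction.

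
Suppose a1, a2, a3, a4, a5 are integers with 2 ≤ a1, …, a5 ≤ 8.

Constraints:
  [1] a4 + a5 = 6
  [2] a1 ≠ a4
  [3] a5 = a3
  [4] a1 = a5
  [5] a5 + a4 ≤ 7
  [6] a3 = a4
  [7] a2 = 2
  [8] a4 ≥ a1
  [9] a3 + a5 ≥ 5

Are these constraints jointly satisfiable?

Unsatisfiable

From constraints 3, 4, and 6, a1 = a5 = a3 = a4, so a1 = a4. But constraint 2 says a1 ≠ a4. Contradiction.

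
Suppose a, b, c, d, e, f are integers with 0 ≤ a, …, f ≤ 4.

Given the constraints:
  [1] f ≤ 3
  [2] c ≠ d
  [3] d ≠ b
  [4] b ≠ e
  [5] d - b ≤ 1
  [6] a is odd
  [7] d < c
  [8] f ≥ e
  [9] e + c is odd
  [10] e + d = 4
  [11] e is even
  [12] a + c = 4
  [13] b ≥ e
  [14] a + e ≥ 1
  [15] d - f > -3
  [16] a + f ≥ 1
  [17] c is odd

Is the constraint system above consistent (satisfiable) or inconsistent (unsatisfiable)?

Setting (a, b, c, d, e, f) = (1, 3, 3, 2, 2, 3) satisfies everything: constraint 5: d - b = -1; constraint 10: e + d = 4; constraint 12: a + c = 4, and the others follow.

Satisfiable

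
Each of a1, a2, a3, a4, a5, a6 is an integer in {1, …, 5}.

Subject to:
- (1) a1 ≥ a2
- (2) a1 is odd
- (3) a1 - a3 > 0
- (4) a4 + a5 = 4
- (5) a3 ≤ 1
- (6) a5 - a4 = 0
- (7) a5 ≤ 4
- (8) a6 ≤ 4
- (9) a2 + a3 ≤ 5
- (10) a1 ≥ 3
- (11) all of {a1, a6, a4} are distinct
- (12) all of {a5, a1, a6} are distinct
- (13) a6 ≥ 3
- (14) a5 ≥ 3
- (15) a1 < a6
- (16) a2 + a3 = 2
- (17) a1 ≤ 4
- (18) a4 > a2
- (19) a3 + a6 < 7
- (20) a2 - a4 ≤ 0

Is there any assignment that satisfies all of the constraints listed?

Constraints 7, 8, 10, 13, 14, and 17 confine each of a5, a1, a6 to the 2 values {3, 4}.
Constraint 12 requires all 3 of them to be distinct, but only 2 values are available — impossible by the pigeonhole principle.

Unsatisfiable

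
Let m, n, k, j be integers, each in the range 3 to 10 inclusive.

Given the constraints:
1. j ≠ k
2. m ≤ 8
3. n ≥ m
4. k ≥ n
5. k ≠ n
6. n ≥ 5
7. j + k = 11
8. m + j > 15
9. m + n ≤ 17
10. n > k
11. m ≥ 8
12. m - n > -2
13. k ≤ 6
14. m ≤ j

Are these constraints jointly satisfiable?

Unsatisfiable

From constraints 3 and 11: n ≥ m and m ≥ 8, so n ≥ 8. From constraints 4 and 13: n ≤ k and k ≤ 6, so n ≤ 6. But 6 < 8, so no value of n works.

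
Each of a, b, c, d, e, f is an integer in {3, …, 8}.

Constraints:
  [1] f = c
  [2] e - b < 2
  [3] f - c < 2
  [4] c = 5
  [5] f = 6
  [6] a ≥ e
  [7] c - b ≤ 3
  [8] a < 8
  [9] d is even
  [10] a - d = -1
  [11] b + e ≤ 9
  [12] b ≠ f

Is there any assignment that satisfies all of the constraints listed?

Unsatisfiable

Constraint 5 fixes f = 6 and constraint 4 fixes c = 5, but constraint 1 requires f = c. Since 6 ≠ 5, contradiction.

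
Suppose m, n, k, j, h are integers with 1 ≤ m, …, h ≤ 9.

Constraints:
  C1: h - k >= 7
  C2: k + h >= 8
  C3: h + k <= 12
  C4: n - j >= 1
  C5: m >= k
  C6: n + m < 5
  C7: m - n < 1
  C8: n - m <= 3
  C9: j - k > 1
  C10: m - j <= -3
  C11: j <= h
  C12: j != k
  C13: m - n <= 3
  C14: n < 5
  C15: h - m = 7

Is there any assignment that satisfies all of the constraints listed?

Unsatisfiable

Constraints 4, 8, and 10 give m − n ≥ -3, n − j ≥ 1, j − m ≥ 3.
Adding all 3 inequalities: the left sides telescope to 0, and the right sides sum to (-3) + 1 + 3 = 1. So 0 ≥ 1, which is false.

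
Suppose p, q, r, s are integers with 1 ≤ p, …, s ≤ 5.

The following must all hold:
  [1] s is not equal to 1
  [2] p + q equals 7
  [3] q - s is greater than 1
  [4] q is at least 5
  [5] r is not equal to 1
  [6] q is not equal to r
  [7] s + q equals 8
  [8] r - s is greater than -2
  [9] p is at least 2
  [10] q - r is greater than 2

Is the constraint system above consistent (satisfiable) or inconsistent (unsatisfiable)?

Take p = 2, q = 5, r = 2, s = 3. Then constraint 2: p + q = 7; constraint 3: q - s = 2; constraint 7: s + q = 8, and every other listed constraint is also met.

Satisfiable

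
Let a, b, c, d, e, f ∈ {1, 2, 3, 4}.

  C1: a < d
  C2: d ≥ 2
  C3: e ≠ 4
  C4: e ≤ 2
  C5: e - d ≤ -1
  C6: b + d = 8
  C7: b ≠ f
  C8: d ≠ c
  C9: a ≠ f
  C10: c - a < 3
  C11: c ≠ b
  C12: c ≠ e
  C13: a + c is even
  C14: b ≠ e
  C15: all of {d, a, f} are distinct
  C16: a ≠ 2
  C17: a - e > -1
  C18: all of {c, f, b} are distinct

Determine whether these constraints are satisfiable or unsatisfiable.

The assignment a = 3, b = 4, c = 3, d = 4, e = 2, f = 1 works:
  constraint 5 holds since e - d = -2.
  constraint 6 holds since b + d = 8.
  constraint 10 holds since c - a = 0.
The rest check out directly.

Satisfiable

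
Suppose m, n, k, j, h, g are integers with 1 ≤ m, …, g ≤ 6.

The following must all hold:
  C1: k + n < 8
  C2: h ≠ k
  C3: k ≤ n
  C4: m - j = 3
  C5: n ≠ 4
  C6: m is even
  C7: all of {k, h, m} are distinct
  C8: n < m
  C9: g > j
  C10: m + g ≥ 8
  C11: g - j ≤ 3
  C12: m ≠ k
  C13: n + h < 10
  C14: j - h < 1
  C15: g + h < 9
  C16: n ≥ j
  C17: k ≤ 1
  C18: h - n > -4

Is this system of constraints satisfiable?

Satisfiable

Setting (m, n, k, j, h, g) = (6, 5, 1, 3, 3, 5) satisfies everything: constraint 1: k + n = 6; constraint 4: m - j = 3; constraint 10: m + g = 11, and the others follow.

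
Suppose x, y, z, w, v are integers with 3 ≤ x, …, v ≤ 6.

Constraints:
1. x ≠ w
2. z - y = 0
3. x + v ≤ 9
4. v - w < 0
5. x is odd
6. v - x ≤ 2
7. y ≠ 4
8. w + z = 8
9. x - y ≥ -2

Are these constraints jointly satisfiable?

The assignment x = 3, y = 3, z = 3, w = 5, v = 4 works:
  constraint 2 holds since z - y = 0.
  constraint 3 holds since x + v = 7.
The rest check out directly.

Satisfiable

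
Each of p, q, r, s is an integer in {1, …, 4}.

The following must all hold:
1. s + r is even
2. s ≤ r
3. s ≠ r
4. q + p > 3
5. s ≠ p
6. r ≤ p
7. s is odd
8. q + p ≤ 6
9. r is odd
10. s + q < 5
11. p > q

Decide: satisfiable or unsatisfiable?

Satisfiable

Try p = 4, q = 1, r = 3, s = 1.
Check constraint 4: q + p = 5; constraint 8: q + p = 5. The remaining constraints are straightforward to verify.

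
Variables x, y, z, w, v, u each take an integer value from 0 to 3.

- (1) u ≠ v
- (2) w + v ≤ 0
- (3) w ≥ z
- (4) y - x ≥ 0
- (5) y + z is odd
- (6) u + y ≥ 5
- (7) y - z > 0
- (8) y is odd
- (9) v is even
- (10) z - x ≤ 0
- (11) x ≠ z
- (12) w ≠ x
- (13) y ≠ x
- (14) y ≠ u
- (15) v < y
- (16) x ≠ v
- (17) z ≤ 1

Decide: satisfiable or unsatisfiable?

One satisfying assignment is x = 1, y = 3, z = 0, w = 0, v = 0, u = 2.
For the less obvious constraints — constraint 2: w + v = 0; constraint 4: y - x = 2 — and the others hold by inspection.

Satisfiable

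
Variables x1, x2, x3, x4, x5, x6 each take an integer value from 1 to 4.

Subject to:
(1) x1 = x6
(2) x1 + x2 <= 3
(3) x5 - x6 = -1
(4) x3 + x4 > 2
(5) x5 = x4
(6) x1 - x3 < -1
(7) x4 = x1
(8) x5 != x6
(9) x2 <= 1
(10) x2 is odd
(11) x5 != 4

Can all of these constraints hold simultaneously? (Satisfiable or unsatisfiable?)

From constraints 1, 5, and 7, x5 = x4 = x1 = x6, so x5 = x6. But constraint 8 says x5 ≠ x6. Contradiction.

Unsatisfiable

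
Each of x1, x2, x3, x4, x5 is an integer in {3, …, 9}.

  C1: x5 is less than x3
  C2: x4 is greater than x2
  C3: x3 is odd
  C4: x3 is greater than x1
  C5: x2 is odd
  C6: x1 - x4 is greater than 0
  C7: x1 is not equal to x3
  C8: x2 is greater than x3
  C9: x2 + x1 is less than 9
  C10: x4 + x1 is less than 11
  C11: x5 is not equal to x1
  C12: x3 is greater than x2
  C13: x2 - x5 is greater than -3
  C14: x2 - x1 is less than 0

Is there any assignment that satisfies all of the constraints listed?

Constraints 2, 4, 6, and 8 give x1 < x3, x3 < x2, x2 < x4, x4 < x1. Chaining: x1 < x3 < x2 < x4 < x1, which forces x1 < x1 — impossible.

Unsatisfiable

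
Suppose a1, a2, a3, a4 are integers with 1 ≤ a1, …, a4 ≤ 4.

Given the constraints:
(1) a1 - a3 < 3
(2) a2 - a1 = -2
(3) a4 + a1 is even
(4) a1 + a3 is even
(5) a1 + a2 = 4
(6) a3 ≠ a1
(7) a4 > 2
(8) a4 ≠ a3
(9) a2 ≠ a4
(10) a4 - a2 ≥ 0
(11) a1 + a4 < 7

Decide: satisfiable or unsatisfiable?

Satisfiable

Take a1 = 3, a2 = 1, a3 = 1, a4 = 3. Then constraint 1: a1 - a3 = 2; constraint 2: a2 - a1 = -2; constraint 5: a1 + a2 = 4, and every other listed constraint is also met.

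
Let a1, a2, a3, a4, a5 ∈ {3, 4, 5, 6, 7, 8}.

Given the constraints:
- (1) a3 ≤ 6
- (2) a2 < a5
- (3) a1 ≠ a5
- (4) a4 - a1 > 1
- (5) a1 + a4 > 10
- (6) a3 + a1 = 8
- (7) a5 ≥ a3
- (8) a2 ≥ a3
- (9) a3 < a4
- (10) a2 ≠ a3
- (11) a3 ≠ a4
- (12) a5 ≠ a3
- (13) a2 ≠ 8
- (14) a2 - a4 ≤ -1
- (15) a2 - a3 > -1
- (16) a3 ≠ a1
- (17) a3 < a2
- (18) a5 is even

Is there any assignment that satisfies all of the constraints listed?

One satisfying assignment is a1 = 5, a2 = 5, a3 = 3, a4 = 7, a5 = 8.
For the less obvious constraints — constraint 4: a4 - a1 = 2; constraint 5: a1 + a4 = 12 — and the others hold by inspection.

Satisfiable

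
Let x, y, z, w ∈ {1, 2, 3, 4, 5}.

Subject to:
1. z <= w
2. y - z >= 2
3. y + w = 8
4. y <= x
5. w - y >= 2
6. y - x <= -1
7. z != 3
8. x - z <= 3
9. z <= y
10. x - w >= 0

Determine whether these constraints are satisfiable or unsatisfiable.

Unsatisfiable

Constraints 2, 5, 8, and 10 give w − y ≥ 2, y − z ≥ 2, z − x ≥ -3, x − w ≥ 0.
Adding all 4 inequalities: the left sides telescope to 0, and the right sides sum to 2 + 2 + (-3) + 0 = 1. So 0 ≥ 1, which is false.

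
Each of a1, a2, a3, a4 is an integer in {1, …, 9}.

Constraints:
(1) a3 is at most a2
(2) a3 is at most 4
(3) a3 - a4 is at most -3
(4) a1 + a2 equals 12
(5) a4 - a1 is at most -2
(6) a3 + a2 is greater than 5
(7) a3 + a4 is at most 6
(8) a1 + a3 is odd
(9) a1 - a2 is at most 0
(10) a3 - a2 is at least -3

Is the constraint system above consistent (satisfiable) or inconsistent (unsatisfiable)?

Constraints 3, 5, 9, and 10 give a1 − a4 ≥ 2, a4 − a3 ≥ 3, a3 − a2 ≥ -3, a2 − a1 ≥ 0.
Adding all 4 inequalities: the left sides telescope to 0, and the right sides sum to 2 + 3 + (-3) + 0 = 2. So 0 ≥ 2, which is false.

Unsatisfiable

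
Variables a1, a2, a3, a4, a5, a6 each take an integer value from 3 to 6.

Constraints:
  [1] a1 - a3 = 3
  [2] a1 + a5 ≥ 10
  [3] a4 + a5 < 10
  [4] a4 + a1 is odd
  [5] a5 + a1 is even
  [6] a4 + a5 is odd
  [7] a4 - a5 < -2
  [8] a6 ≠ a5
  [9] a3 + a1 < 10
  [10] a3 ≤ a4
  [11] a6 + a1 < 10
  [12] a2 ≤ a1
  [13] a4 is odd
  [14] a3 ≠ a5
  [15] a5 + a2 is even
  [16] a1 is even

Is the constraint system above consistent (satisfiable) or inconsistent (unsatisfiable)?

Take a1 = 6, a2 = 6, a3 = 3, a4 = 3, a5 = 6, a6 = 3. Then constraint 1: a1 - a3 = 3; constraint 2: a1 + a5 = 12, and every other listed constraint is also met.

Satisfiable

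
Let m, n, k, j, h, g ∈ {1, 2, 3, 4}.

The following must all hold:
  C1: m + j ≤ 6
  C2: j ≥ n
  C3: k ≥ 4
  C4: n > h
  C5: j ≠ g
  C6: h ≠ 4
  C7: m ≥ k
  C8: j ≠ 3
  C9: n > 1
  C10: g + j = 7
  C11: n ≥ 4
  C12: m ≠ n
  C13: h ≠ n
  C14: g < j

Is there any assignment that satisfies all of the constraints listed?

Unsatisfiable

From constraints 3 and 7: m ≥ k ≥ 4. From constraints 2 and 11: j ≥ n ≥ 4. Hence m + j ≥ 8. But constraint 1 requires m + j ≤ 6, and 6 < 8. Contradiction.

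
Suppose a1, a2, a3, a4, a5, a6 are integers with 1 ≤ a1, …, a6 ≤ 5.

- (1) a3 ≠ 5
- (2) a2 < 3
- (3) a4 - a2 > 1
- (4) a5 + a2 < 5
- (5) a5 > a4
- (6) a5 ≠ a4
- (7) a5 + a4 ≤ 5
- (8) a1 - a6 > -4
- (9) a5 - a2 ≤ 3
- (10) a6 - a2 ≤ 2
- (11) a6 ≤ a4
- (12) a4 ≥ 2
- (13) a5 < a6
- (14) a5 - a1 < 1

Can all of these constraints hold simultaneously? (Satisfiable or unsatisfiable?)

Unsatisfiable

Constraints 5, 11, and 13 give a4 < a5, a5 < a6, a6 ≤ a4. Chaining: a4 < a5 < a6 ≤ a4, which forces a4 < a4 — impossible.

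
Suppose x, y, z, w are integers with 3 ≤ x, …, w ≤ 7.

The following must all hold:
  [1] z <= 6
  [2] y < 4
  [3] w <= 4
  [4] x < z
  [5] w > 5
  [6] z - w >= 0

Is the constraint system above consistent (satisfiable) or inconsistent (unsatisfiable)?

From constraint 5: w ≥ 6. From constraint 3: w ≤ 4. But 4 < 6, so no value of w works.

Unsatisfiable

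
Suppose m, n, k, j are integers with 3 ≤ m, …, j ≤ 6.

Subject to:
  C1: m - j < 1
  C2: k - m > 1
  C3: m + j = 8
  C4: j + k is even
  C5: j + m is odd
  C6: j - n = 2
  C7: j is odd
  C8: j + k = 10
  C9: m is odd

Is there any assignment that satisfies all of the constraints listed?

Constraint 7 makes j odd and constraint 9 makes m odd, so j + m must be even. Constraint 5 says j + m is odd — contradiction.

Unsatisfiable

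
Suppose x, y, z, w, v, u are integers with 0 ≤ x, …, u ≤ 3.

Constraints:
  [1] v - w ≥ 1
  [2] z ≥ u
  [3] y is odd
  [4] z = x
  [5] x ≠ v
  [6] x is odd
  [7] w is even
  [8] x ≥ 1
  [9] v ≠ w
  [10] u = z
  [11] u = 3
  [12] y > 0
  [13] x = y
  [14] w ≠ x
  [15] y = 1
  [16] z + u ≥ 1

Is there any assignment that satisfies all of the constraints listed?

Constraint 11 fixes u = 3 and constraint 15 fixes y = 1. Constraints 4, 10, and 13 give u = z = x = y, so u = y. But 3 ≠ 1 — contradiction.

Unsatisfiable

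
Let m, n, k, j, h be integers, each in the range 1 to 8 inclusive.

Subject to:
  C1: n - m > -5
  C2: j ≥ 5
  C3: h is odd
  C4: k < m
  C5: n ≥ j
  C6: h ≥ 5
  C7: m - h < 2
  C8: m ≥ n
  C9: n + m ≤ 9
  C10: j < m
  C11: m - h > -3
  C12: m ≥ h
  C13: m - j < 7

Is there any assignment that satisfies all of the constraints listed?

From constraints 2 and 5: n ≥ j ≥ 5. From constraints 6 and 12: m ≥ h ≥ 5. Hence n + m ≥ 10. But constraint 9 requires n + m ≤ 9, and 9 < 10. Contradiction.

Unsatisfiable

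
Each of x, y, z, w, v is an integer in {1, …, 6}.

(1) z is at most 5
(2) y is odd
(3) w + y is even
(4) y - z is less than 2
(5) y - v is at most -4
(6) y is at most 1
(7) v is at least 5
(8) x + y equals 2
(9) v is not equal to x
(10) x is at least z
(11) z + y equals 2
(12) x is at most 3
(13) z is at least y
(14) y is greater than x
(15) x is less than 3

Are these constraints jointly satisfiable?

Unsatisfiable

Constraints 10, 13, and 14 give z ≤ x, x < y, y ≤ z. Chaining: z ≤ x < y ≤ z, which forces z < z — impossible.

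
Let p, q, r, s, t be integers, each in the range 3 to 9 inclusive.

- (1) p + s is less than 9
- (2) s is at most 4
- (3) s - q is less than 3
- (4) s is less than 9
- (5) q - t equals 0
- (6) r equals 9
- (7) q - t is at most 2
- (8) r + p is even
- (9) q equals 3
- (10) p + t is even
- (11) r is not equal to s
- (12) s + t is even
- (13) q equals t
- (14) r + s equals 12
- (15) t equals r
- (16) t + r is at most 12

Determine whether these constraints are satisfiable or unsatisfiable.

Constraint 9 fixes q = 3 and constraint 6 fixes r = 9. Constraints 13 and 15 give q = t = r, so q = r. But 3 ≠ 9 — contradiction.

Unsatisfiable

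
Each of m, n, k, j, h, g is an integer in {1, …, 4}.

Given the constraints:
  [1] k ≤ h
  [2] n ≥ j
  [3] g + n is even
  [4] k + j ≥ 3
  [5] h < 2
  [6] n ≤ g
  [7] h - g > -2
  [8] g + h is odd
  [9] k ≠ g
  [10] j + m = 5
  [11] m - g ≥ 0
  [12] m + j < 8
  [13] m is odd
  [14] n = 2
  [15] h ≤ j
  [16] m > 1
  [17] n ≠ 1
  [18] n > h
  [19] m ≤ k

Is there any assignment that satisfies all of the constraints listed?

Constraints 1, 6, 11, 18, and 19 give n ≤ g, g ≤ m, m ≤ k, k ≤ h, h < n. Chaining: n ≤ g ≤ m ≤ k ≤ h < n, which forces n < n — impossible.

Unsatisfiable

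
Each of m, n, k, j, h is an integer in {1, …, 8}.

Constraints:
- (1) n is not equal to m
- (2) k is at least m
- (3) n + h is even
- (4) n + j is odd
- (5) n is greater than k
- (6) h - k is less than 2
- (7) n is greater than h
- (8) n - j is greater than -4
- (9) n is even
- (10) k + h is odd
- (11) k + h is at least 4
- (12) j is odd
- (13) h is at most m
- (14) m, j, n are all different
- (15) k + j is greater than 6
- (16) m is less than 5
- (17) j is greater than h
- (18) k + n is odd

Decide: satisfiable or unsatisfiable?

Satisfiable

Take m = 2, n = 4, k = 3, j = 5, h = 2. Then constraint 6: h - k = -1; constraint 8: n - j = -1; constraint 11: k + h = 5, and every other listed constraint is also met.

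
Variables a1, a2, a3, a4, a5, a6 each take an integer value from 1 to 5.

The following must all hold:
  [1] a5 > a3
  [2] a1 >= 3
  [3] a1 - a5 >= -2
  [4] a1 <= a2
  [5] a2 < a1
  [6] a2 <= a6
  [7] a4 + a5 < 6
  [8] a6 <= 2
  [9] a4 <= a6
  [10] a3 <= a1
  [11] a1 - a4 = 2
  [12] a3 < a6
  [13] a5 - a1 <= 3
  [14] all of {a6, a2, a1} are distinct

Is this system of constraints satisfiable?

Unsatisfiable

From constraints 2 and 4: a2 ≥ a1 and a1 ≥ 3, so a2 ≥ 3. From constraints 6 and 8: a2 ≤ a6 and a6 ≤ 2, so a2 ≤ 2. But 2 < 3, so no value of a2 works.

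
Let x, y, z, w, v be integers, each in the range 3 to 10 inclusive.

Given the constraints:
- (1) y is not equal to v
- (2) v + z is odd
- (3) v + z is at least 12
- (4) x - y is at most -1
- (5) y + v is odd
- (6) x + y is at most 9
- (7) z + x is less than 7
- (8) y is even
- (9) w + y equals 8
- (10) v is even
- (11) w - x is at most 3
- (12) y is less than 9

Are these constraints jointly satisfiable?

Unsatisfiable

Constraint 8 makes y even and constraint 10 makes v even, so y + v must be even. Constraint 5 says y + v is odd — contradiction.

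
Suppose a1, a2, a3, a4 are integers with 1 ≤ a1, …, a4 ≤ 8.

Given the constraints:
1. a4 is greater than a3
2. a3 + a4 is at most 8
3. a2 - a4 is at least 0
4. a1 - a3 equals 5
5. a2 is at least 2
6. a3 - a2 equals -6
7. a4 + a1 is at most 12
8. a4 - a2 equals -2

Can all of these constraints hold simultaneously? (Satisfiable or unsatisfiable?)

Satisfiable

The assignment a1 = 6, a2 = 7, a3 = 1, a4 = 5 works:
  constraint 2 holds since a3 + a4 = 6.
  constraint 3 holds since a2 - a4 = 2.
  constraint 4 holds since a1 - a3 = 5.
The rest check out directly.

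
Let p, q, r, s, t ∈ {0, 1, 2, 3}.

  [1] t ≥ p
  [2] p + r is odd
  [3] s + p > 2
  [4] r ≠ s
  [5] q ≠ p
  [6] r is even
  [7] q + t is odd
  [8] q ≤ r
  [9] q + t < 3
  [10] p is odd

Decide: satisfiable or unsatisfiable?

Satisfiable

Try p = 1, q = 0, r = 0, s = 2, t = 1.
Check constraint 2: p + r = 1 is odd; constraint 3: s + p = 3; constraint 9: q + t = 1. The remaining constraints are straightforward to verify.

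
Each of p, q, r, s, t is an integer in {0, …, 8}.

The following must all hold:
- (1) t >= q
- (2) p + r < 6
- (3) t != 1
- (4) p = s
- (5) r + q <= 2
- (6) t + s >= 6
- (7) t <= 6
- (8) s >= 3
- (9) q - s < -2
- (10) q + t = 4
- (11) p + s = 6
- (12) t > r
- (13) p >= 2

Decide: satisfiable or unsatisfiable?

Take p = 3, q = 0, r = 0, s = 3, t = 4. Then constraint 2: p + r = 3; constraint 5: r + q = 0, and every other listed constraint is also met.

Satisfiable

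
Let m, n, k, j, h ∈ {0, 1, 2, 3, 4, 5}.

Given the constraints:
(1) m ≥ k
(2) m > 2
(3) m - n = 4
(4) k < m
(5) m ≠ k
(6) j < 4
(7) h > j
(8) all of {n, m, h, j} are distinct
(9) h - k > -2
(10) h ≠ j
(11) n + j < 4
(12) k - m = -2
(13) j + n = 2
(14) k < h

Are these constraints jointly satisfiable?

Satisfiable

Try m = 4, n = 0, k = 2, j = 2, h = 3.
Check constraint 3: m - n = 4; constraint 9: h - k = 1. The remaining constraints are straightforward to verify.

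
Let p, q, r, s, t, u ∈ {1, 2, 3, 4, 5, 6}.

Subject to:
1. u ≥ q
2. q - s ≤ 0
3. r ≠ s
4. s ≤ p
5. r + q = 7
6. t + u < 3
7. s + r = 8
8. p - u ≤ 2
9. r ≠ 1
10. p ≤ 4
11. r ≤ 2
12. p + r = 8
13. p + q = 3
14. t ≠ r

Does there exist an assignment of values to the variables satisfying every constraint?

Unsatisfiable

From constraints 4 and 10: s ≤ p ≤ 4. From constraint 11: r ≤ 2. Hence s + r ≤ 6. But constraint 7 requires s + r = 8, and 8 > 6. Contradiction.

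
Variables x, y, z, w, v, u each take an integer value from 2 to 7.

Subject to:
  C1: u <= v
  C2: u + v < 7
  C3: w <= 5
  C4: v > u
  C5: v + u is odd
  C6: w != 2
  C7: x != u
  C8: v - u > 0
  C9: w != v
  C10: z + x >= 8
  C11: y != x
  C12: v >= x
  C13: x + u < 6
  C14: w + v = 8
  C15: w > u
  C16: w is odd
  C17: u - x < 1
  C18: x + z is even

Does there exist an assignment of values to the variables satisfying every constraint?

Satisfiable

Take x = 3, y = 6, z = 7, w = 5, v = 3, u = 2. Then constraint 2: u + v = 5; constraint 8: v - u = 1; constraint 10: z + x = 10, and every other listed constraint is also met.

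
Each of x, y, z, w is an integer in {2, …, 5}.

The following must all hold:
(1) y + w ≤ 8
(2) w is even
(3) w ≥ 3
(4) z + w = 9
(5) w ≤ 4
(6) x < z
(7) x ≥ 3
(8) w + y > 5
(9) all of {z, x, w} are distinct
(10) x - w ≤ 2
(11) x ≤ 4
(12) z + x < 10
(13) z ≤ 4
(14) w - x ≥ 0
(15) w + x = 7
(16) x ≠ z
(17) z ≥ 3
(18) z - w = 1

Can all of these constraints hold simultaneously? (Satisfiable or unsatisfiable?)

Constraints 3, 5, 7, 11, 13, and 17 confine each of z, x, w to the 2 values {3, 4}.
Constraint 9 requires all 3 of them to be distinct, but only 2 values are available — impossible by the pigeonhole principle.

Unsatisfiable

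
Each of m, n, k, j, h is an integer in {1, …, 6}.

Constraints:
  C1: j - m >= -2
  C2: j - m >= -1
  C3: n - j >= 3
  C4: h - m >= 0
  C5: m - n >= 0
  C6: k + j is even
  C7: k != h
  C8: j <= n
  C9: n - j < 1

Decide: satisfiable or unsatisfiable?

Constraints 1, 3, and 5 give j − m ≥ -2, m − n ≥ 0, n − j ≥ 3.
Adding all 3 inequalities: the left sides telescope to 0, and the right sides sum to (-2) + 0 + 3 = 1. So 0 ≥ 1, which is false.

Unsatisfiable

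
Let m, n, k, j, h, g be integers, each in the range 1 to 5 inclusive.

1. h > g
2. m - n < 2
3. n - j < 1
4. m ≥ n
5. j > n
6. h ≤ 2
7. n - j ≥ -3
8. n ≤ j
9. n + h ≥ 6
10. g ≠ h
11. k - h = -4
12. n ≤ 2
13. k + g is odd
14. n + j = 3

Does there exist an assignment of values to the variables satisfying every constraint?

From constraint 12: n ≤ 2. From constraint 6: h ≤ 2. Hence n + h ≤ 4. But constraint 9 requires n + h ≥ 6, and 6 > 4. Contradiction.

Unsatisfiable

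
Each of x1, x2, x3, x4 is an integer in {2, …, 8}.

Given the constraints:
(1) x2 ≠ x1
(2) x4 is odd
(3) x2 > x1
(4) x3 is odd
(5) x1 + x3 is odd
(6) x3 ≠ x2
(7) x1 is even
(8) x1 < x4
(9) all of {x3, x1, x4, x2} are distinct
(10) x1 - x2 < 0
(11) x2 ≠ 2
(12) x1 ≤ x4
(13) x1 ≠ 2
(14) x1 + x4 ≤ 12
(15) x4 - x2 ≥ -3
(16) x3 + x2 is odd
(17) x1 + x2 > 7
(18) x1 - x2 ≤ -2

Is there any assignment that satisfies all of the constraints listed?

Satisfiable

The assignment x1 = 4, x2 = 6, x3 = 7, x4 = 5 works:
  constraint 10 holds since x1 - x2 = -2.
  constraint 14 holds since x1 + x4 = 9.
The rest check out directly.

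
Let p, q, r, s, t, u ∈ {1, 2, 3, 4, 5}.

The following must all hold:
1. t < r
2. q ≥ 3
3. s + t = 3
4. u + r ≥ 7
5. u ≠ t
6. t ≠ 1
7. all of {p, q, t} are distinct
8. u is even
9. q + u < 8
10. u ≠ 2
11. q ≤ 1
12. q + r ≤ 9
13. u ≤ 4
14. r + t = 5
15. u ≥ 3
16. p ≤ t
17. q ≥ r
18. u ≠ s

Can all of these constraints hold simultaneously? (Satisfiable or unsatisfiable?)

From constraint 13: u ≤ 4. From constraints 11 and 17: r ≤ q ≤ 1. Hence u + r ≤ 5. But constraint 4 requires u + r ≥ 7, and 7 > 5. Contradiction.

Unsatisfiable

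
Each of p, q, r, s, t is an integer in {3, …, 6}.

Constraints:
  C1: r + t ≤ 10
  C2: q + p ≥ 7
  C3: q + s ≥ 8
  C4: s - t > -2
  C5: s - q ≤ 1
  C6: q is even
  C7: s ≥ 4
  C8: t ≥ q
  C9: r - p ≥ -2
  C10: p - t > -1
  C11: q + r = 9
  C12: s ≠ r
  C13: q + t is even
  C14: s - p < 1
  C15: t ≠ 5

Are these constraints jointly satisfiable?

Satisfiable

The assignment p = 4, q = 4, r = 5, s = 4, t = 4 works:
  constraint 1 holds since r + t = 9.
  constraint 2 holds since q + p = 8.
  constraint 3 holds since q + s = 8.
The rest check out directly.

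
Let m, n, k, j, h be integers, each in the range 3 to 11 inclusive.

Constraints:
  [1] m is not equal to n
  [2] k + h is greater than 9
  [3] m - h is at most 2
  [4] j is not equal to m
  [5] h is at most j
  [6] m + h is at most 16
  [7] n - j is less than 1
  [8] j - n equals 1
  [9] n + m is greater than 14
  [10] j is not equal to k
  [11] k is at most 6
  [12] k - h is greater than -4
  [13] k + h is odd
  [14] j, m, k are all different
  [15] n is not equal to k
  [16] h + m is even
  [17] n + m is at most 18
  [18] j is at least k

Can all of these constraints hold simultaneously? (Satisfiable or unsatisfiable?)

Satisfiable

Setting (m, n, k, j, h) = (9, 7, 4, 8, 7) satisfies everything: constraint 2: k + h = 11; constraint 3: m - h = 2, and the others follow.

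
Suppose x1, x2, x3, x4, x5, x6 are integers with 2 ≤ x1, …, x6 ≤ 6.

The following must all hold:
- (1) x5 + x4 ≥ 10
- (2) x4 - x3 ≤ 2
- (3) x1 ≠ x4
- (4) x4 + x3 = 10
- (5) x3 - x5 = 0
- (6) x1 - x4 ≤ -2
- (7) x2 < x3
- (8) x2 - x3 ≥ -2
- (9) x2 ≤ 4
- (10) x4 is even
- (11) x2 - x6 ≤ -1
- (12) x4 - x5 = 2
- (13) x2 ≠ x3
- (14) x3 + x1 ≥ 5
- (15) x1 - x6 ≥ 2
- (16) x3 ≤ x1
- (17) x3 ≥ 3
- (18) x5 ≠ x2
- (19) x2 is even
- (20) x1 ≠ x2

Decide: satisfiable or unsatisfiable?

Constraints 2, 6, 8, 11, and 15 give x2 − x3 ≥ -2, x3 − x4 ≥ -2, x4 − x1 ≥ 2, x1 − x6 ≥ 2, x6 − x2 ≥ 1.
Adding all 5 inequalities: the left sides telescope to 0, and the right sides sum to (-2) + (-2) + 2 + 2 + 1 = 1. So 0 ≥ 1, which is false.

Unsatisfiable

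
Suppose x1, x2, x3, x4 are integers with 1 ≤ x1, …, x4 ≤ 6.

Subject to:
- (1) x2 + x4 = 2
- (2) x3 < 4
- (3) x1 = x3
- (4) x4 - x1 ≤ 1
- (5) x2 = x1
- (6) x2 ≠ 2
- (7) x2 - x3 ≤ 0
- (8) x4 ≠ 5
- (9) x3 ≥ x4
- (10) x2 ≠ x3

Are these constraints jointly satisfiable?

From constraints 3 and 5, x2 = x1 = x3, so x2 = x3. But constraint 10 says x2 ≠ x3. Contradiction.

Unsatisfiable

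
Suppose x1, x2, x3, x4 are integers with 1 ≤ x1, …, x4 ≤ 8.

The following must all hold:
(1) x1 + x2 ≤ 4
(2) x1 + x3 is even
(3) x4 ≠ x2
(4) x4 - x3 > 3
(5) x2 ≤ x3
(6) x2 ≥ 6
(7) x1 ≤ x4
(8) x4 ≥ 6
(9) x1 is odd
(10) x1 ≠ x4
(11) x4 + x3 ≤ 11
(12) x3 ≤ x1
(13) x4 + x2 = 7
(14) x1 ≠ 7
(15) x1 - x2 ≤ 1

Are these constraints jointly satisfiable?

From constraint 8: x4 ≥ 6. From constraints 5 and 6: x3 ≥ x2 ≥ 6. Hence x4 + x3 ≥ 12. But constraint 11 requires x4 + x3 ≤ 11, and 11 < 12. Contradiction.

Unsatisfiable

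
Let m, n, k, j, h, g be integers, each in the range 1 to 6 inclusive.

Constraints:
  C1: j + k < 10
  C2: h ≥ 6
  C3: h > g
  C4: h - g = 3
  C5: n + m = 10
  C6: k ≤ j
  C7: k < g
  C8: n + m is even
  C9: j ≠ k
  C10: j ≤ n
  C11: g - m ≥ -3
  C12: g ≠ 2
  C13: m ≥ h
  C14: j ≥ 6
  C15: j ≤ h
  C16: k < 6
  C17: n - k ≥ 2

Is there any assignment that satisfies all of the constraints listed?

From constraints 10 and 14: n ≥ j ≥ 6. From constraints 2 and 13: m ≥ h ≥ 6. Hence n + m ≥ 12. But constraint 5 requires n + m = 10, and 10 < 12. Contradiction.

Unsatisfiable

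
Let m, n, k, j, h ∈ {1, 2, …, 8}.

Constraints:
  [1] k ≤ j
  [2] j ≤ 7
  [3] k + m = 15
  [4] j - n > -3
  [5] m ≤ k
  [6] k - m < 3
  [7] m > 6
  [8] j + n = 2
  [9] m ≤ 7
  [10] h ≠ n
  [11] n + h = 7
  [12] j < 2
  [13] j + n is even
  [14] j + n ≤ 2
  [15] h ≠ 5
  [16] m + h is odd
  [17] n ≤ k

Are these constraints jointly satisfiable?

From constraints 1 and 2: k ≤ j ≤ 7. From constraint 9: m ≤ 7. Hence k + m ≤ 14. But constraint 3 requires k + m = 15, and 15 > 14. Contradiction.

Unsatisfiable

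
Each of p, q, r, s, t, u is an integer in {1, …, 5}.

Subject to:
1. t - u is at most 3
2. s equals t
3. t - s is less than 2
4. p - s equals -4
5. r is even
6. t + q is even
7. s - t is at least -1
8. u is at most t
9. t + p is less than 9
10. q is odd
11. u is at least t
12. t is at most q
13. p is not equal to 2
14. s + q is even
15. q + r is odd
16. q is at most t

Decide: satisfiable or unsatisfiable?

Satisfiable

One satisfying assignment is p = 1, q = 5, r = 2, s = 5, t = 5, u = 5.
For the less obvious constraints — constraint 1: t - u = 0; constraint 3: t - s = 0 — and the others hold by inspection.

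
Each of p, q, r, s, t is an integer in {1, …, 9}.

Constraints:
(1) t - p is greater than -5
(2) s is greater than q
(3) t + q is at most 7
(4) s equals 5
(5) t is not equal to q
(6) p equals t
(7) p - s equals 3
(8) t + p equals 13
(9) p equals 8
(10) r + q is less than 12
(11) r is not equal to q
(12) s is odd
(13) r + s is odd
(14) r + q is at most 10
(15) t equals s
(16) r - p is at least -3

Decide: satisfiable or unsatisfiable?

Constraint 9 fixes p = 8 and constraint 4 fixes s = 5. Constraints 6 and 15 give p = t = s, so p = s. But 8 ≠ 5 — contradiction.

Unsatisfiable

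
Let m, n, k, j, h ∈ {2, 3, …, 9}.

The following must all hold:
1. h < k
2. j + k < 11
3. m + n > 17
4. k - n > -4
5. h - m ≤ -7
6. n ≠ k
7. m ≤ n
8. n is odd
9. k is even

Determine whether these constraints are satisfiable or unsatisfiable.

Satisfiable

The assignment m = 9, n = 9, k = 6, j = 2, h = 2 works:
  constraint 2 holds since j + k = 8.
  constraint 3 holds since m + n = 18.
  constraint 4 holds since k - n = -3.
The rest check out directly.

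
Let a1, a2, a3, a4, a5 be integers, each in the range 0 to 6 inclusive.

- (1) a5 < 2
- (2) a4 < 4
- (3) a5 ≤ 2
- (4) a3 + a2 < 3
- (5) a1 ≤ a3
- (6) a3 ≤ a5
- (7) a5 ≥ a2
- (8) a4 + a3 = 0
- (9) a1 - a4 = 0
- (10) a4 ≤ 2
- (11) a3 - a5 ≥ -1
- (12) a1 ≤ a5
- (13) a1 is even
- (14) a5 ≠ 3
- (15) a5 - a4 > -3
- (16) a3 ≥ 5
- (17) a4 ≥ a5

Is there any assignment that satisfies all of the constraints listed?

From constraints 6 and 16: a5 ≥ a3 and a3 ≥ 5, so a5 ≥ 5. From constraints 10 and 17: a5 ≤ a4 and a4 ≤ 2, so a5 ≤ 2. But 2 < 5, so no value of a5 works.

Unsatisfiable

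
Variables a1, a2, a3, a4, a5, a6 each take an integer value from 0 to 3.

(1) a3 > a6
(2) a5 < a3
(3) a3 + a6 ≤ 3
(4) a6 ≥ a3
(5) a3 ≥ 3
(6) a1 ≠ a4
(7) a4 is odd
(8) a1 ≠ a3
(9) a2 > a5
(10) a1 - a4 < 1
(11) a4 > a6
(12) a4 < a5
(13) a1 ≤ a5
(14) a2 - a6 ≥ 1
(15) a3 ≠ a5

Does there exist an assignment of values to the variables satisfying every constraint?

Unsatisfiable

Constraints 2, 4, 11, and 12 give a4 < a5, a5 < a3, a3 ≤ a6, a6 < a4. Chaining: a4 < a5 < a3 ≤ a6 < a4, which forces a4 < a4 — impossible.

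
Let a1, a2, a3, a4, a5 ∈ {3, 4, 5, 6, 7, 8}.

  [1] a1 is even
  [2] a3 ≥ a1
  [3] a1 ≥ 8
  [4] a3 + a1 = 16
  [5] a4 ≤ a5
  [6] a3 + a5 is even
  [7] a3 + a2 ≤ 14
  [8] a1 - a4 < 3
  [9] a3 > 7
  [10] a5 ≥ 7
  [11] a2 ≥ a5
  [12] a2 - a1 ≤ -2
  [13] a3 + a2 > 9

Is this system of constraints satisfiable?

Unsatisfiable

From constraints 2 and 3: a3 ≥ a1 ≥ 8. From constraints 10 and 11: a2 ≥ a5 ≥ 7. Hence a3 + a2 ≥ 15. But constraint 7 requires a3 + a2 ≤ 14, and 14 < 15. Contradiction.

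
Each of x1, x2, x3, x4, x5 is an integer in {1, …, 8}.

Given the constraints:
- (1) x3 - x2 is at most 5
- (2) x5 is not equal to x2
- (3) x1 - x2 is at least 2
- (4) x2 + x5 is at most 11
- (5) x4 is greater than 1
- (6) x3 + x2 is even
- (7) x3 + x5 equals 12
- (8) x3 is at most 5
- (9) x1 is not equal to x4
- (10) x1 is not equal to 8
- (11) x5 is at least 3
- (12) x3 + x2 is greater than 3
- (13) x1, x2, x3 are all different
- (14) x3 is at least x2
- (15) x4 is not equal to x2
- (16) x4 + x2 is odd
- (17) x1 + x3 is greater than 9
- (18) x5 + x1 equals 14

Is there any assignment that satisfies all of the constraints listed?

Satisfiable

One satisfying assignment is x1 = 6, x2 = 2, x3 = 4, x4 = 5, x5 = 8.
For the less obvious constraints — constraint 1: x3 - x2 = 2; constraint 3: x1 - x2 = 4 — and the others hold by inspection.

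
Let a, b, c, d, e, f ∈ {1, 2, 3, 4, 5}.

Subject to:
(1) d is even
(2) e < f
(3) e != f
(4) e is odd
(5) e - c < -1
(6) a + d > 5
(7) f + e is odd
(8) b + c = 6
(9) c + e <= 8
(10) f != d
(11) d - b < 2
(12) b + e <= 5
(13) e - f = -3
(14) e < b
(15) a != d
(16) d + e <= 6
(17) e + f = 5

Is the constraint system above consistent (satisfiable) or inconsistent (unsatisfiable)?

Satisfiable

Take a = 5, b = 2, c = 4, d = 2, e = 1, f = 4. Then constraint 5: e - c = -3; constraint 6: a + d = 7; constraint 8: b + c = 6, and every other listed constraint is also met.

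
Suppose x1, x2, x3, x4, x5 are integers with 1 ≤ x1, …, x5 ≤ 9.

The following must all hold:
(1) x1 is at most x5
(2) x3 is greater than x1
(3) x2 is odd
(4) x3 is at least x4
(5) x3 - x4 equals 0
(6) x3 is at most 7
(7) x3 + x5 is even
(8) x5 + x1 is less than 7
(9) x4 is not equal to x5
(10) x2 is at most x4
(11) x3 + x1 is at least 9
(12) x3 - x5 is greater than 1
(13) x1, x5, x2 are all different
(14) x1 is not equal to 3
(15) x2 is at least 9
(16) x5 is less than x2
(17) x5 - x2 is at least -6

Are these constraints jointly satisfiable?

From constraints 10 and 15: x4 ≥ x2 and x2 ≥ 9, so x4 ≥ 9. From constraints 4 and 6: x4 ≤ x3 and x3 ≤ 7, so x4 ≤ 7. But 7 < 9, so no value of x4 works.

Unsatisfiable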